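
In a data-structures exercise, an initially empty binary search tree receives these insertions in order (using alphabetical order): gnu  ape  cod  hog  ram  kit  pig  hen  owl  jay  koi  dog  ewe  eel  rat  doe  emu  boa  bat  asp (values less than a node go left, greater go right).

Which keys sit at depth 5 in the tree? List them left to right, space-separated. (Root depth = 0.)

asp eel owl

Resulting structure (node: left, right):
  gnu: L=ape, R=hog
  ape: L=–, R=cod
  cod: L=boa, R=dog
  hog: L=hen, R=ram
  ram: L=kit, R=rat
  kit: L=jay, R=pig
  pig: L=owl, R=–
  hen: L=–, R=–
  owl: L=koi, R=–
  jay: L=–, R=–
  koi: L=–, R=–
  dog: L=doe, R=ewe
  ewe: L=eel, R=–
  eel: L=–, R=emu
  rat: L=–, R=–
  doe: L=–, R=–
  emu: L=–, R=–
  boa: L=bat, R=–
  bat: L=asp, R=–
  asp: L=–, R=–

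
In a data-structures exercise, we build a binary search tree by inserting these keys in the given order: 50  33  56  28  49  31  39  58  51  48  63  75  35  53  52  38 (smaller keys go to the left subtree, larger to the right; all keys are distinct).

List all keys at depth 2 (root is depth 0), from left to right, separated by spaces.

Insert 50: tree is empty, so 50 becomes the root.
Insert 33: 33 < 50 → go left. Place as left child of 50.
Insert 56: 56 > 50 → go right. Place as right child of 50.
Insert 28: 28 < 50 → go left; 28 < 33 → go left. Place as left child of 33.
Insert 49: 49 < 50 → go left; 49 > 33 → go right. Place as right child of 33.
Insert 31: 31 < 50 → go left; 31 < 33 → go left; 31 > 28 → go right. Place as right child of 28.
Insert 39: 39 < 50 → go left; 39 > 33 → go right; 39 < 49 → go left. Place as left child of 49.
Insert 58: 58 > 50 → go right; 58 > 56 → go right. Place as right child of 56.
Insert 51: 51 > 50 → go right; 51 < 56 → go left. Place as left child of 56.
Insert 48: 48 < 50 → go left; 48 > 33 → go right; 48 < 49 → go left; 48 > 39 → go right. Place as right child of 39.
Insert 63: 63 > 50 → go right; 63 > 56 → go right; 63 > 58 → go right. Place as right child of 58.
Insert 75: 75 > 50 → go right; 75 > 56 → go right; 75 > 58 → go right; 75 > 63 → go right. Place as right child of 63.
Insert 35: 35 < 50 → go left; 35 > 33 → go right; 35 < 49 → go left; 35 < 39 → go left. Place as left child of 39.
Insert 53: 53 > 50 → go right; 53 < 56 → go left; 53 > 51 → go right. Place as right child of 51.
Insert 52: 52 > 50 → go right; 52 < 56 → go left; 52 > 51 → go right; 52 < 53 → go left. Place as left child of 53.
Insert 38: 38 < 50 → go left; 38 > 33 → go right; 38 < 49 → go left; 38 < 39 → go left; 38 > 35 → go right. Place as right child of 35.

28 49 51 58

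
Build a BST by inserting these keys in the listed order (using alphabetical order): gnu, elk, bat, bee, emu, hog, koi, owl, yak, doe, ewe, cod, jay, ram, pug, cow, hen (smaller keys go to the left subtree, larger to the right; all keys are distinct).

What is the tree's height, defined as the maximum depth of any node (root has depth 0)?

6

Insert gnu: tree is empty, so gnu becomes the root.
Insert elk: elk < gnu → go left. Place as left child of gnu.
Insert bat: bat < gnu → go left; bat < elk → go left. Place as left child of elk.
Insert bee: bee < gnu → go left; bee < elk → go left; bee > bat → go right. Place as right child of bat.
Insert emu: emu < gnu → go left; emu > elk → go right. Place as right child of elk.
Insert hog: hog > gnu → go right. Place as right child of gnu.
Insert koi: koi > gnu → go right; koi > hog → go right. Place as right child of hog.
Insert owl: owl > gnu → go right; owl > hog → go right; owl > koi → go right. Place as right child of koi.
Insert yak: yak > gnu → go right; yak > hog → go right; yak > koi → go right; yak > owl → go right. Place as right child of owl.
Insert doe: doe < gnu → go left; doe < elk → go left; doe > bat → go right; doe > bee → go right. Place as right child of bee.
Insert ewe: ewe < gnu → go left; ewe > elk → go right; ewe > emu → go right. Place as right child of emu.
Insert cod: cod < gnu → go left; cod < elk → go left; cod > bat → go right; cod > bee → go right; cod < doe → go left. Place as left child of doe.
Insert jay: jay > gnu → go right; jay > hog → go right; jay < koi → go left. Place as left child of koi.
Insert ram: ram > gnu → go right; ram > hog → go right; ram > koi → go right; ram > owl → go right; ram < yak → go left. Place as left child of yak.
Insert pug: pug > gnu → go right; pug > hog → go right; pug > koi → go right; pug > owl → go right; pug < yak → go left; pug < ram → go left. Place as left child of ram.
Insert cow: cow < gnu → go left; cow < elk → go left; cow > bat → go right; cow > bee → go right; cow < doe → go left; cow > cod → go right. Place as right child of cod.
Insert hen: hen > gnu → go right; hen < hog → go left. Place as left child of hog.

The deepest node is pug at depth 6.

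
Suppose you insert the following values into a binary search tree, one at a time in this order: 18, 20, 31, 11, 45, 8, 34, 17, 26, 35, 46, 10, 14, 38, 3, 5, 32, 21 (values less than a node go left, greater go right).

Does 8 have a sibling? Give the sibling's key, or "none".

17

18: root
20: right child of 18 (depth 1)
31: right child of 20 (depth 2)
11: left child of 18 (depth 1)
45: right child of 31 (depth 3)
8: left child of 11 (depth 2)
34: left child of 45 (depth 4)
17: right child of 11 (depth 2)
26: left child of 31 (depth 3)
35: right child of 34 (depth 5)
46: right child of 45 (depth 4)
10: right child of 8 (depth 3)
14: left child of 17 (depth 3)
38: right child of 35 (depth 6)
3: left child of 8 (depth 3)
5: right child of 3 (depth 4)
32: left child of 34 (depth 5)
21: left child of 26 (depth 4)

8's parent is 11; the other child of 11 is 17.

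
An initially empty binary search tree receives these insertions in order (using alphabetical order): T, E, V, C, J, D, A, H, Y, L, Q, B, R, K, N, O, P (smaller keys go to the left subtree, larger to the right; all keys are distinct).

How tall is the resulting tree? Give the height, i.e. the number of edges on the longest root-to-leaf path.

7

Insert T: tree is empty, so T becomes the root.
Insert E: E < T → go left. Place as left child of T.
Insert V: V > T → go right. Place as right child of T.
Insert C: C < T → go left; C < E → go left. Place as left child of E.
Insert J: J < T → go left; J > E → go right. Place as right child of E.
Insert D: D < T → go left; D < E → go left; D > C → go right. Place as right child of C.
Insert A: A < T → go left; A < E → go left; A < C → go left. Place as left child of C.
Insert H: H < T → go left; H > E → go right; H < J → go left. Place as left child of J.
Insert Y: Y > T → go right; Y > V → go right. Place as right child of V.
Insert L: L < T → go left; L > E → go right; L > J → go right. Place as right child of J.
Insert Q: Q < T → go left; Q > E → go right; Q > J → go right; Q > L → go right. Place as right child of L.
Insert B: B < T → go left; B < E → go left; B < C → go left; B > A → go right. Place as right child of A.
Insert R: R < T → go left; R > E → go right; R > J → go right; R > L → go right; R > Q → go right. Place as right child of Q.
Insert K: K < T → go left; K > E → go right; K > J → go right; K < L → go left. Place as left child of L.
Insert N: N < T → go left; N > E → go right; N > J → go right; N > L → go right; N < Q → go left. Place as left child of Q.
Insert O: O < T → go left; O > E → go right; O > J → go right; O > L → go right; O < Q → go left; O > N → go right. Place as right child of N.
Insert P: P < T → go left; P > E → go right; P > J → go right; P > L → go right; P < Q → go left; P > N → go right; P > O → go right. Place as right child of O.

The deepest node is P at depth 7.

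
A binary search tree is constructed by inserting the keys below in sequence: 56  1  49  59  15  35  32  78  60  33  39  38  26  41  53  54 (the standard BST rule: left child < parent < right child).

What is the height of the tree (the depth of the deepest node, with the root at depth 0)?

6

56: root
1: left child of 56 (depth 1)
49: right child of 1 (depth 2)
59: right child of 56 (depth 1)
15: left child of 49 (depth 3)
35: right child of 15 (depth 4)
32: left child of 35 (depth 5)
78: right child of 59 (depth 2)
60: left child of 78 (depth 3)
33: right child of 32 (depth 6)
39: right child of 35 (depth 5)
38: left child of 39 (depth 6)
26: left child of 32 (depth 6)
41: right child of 39 (depth 6)
53: right child of 49 (depth 3)
54: right child of 53 (depth 4)

The deepest node is 33 at depth 6.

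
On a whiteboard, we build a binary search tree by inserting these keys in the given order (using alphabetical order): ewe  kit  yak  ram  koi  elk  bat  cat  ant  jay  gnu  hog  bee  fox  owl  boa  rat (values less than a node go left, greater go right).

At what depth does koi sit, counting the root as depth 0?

4

Resulting structure (node: left, right):
  ewe: L=elk, R=kit
  kit: L=jay, R=yak
  yak: L=ram, R=–
  ram: L=koi, R=rat
  koi: L=–, R=owl
  elk: L=bat, R=–
  bat: L=ant, R=cat
  cat: L=bee, R=–
  ant: L=–, R=–
  jay: L=gnu, R=–
  gnu: L=fox, R=hog
  hog: L=–, R=–
  bee: L=–, R=boa
  fox: L=–, R=–
  owl: L=–, R=–
  boa: L=–, R=–
  rat: L=–, R=–

Path to koi: ewe → kit → yak → ram → koi, which is 4 edges.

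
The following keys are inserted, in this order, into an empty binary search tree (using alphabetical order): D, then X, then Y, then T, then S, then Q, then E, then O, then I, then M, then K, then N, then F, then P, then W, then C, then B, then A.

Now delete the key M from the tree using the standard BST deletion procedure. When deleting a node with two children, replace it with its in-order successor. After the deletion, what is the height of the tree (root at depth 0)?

9

Resulting structure (node: left, right):
  D: L=C, R=X
  X: L=T, R=Y
  Y: L=–, R=–
  T: L=S, R=W
  S: L=Q, R=–
  Q: L=E, R=–
  E: L=–, R=O
  O: L=I, R=P
  I: L=F, R=M
  M: L=K, R=N
  K: L=–, R=–
  N: L=–, R=–
  F: L=–, R=–
  P: L=–, R=–
  W: L=–, R=–
  C: L=B, R=–
  B: L=A, R=–
  A: L=–, R=–

Delete M (two children — replace with in-order successor).
After deletion, deepest node is K at depth 9.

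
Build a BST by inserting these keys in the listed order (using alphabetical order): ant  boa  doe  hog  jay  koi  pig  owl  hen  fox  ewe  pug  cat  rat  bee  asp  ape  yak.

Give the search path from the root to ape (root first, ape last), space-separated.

ant: root
boa: right child of ant (depth 1)
doe: right child of boa (depth 2)
hog: right child of doe (depth 3)
jay: right child of hog (depth 4)
koi: right child of jay (depth 5)
pig: right child of koi (depth 6)
owl: left child of pig (depth 7)
hen: left child of hog (depth 4)
fox: left child of hen (depth 5)
ewe: left child of fox (depth 6)
pug: right child of pig (depth 7)
cat: left child of doe (depth 3)
rat: right child of pug (depth 8)
bee: left child of boa (depth 2)
asp: left child of bee (depth 3)
ape: left child of asp (depth 4)
yak: right child of rat (depth 9)

ant boa bee asp ape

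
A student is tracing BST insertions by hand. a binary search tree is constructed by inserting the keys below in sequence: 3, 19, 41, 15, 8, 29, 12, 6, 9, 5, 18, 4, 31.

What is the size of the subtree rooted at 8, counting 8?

6

3: root
19: right child of 3 (depth 1)
41: right child of 19 (depth 2)
15: left child of 19 (depth 2)
8: left child of 15 (depth 3)
29: left child of 41 (depth 3)
12: right child of 8 (depth 4)
6: left child of 8 (depth 4)
9: left child of 12 (depth 5)
5: left child of 6 (depth 5)
18: right child of 15 (depth 3)
4: left child of 5 (depth 6)
31: right child of 29 (depth 4)

Subtree rooted at 8 contains: 8, 6, 5, 4, 12, 9 — 6 nodes.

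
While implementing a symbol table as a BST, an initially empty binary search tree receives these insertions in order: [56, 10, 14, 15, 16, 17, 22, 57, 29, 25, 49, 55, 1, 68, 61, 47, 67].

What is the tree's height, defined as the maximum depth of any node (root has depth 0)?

9

56: root
10: left child of 56 (depth 1)
14: right child of 10 (depth 2)
15: right child of 14 (depth 3)
16: right child of 15 (depth 4)
17: right child of 16 (depth 5)
22: right child of 17 (depth 6)
57: right child of 56 (depth 1)
29: right child of 22 (depth 7)
25: left child of 29 (depth 8)
49: right child of 29 (depth 8)
55: right child of 49 (depth 9)
1: left child of 10 (depth 2)
68: right child of 57 (depth 2)
61: left child of 68 (depth 3)
47: left child of 49 (depth 9)
67: right child of 61 (depth 4)

The deepest node is 55 at depth 9.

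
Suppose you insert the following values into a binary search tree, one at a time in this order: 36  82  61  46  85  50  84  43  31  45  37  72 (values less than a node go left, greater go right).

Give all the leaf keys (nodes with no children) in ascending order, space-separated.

Insert 36: tree is empty, so 36 becomes the root.
Insert 82: 82 > 36 → go right. Place as right child of 36.
Insert 61: 61 > 36 → go right; 61 < 82 → go left. Place as left child of 82.
Insert 46: 46 > 36 → go right; 46 < 82 → go left; 46 < 61 → go left. Place as left child of 61.
Insert 85: 85 > 36 → go right; 85 > 82 → go right. Place as right child of 82.
Insert 50: 50 > 36 → go right; 50 < 82 → go left; 50 < 61 → go left; 50 > 46 → go right. Place as right child of 46.
Insert 84: 84 > 36 → go right; 84 > 82 → go right; 84 < 85 → go left. Place as left child of 85.
Insert 43: 43 > 36 → go right; 43 < 82 → go left; 43 < 61 → go left; 43 < 46 → go left. Place as left child of 46.
Insert 31: 31 < 36 → go left. Place as left child of 36.
Insert 45: 45 > 36 → go right; 45 < 82 → go left; 45 < 61 → go left; 45 < 46 → go left; 45 > 43 → go right. Place as right child of 43.
Insert 37: 37 > 36 → go right; 37 < 82 → go left; 37 < 61 → go left; 37 < 46 → go left; 37 < 43 → go left. Place as left child of 43.
Insert 72: 72 > 36 → go right; 72 < 82 → go left; 72 > 61 → go right. Place as right child of 61.

31 37 45 50 72 84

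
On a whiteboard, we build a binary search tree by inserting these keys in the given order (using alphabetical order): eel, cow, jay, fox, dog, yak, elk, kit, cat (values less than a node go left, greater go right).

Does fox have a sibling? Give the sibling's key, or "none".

yak

Resulting structure (node: left, right):
  eel: L=cow, R=jay
  cow: L=cat, R=dog
  jay: L=fox, R=yak
  fox: L=elk, R=–
  dog: L=–, R=–
  yak: L=kit, R=–
  elk: L=–, R=–
  kit: L=–, R=–
  cat: L=–, R=–

fox's parent is jay; the other child of jay is yak.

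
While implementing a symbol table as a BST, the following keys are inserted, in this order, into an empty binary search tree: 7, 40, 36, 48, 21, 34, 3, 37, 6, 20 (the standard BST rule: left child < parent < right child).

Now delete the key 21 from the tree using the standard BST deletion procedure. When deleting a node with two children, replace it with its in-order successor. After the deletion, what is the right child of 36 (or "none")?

37

Resulting structure (node: left, right):
  7: L=3, R=40
  40: L=36, R=48
  36: L=21, R=37
  48: L=–, R=–
  21: L=20, R=34
  34: L=–, R=–
  3: L=–, R=6
  37: L=–, R=–
  6: L=–, R=–
  20: L=–, R=–

Delete 21 (two children — replace with in-order successor).
After deletion, 36's right child: 37.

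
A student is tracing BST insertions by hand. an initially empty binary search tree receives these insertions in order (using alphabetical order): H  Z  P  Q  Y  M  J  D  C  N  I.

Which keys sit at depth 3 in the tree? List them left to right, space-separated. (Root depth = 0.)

Insert H: tree is empty, so H becomes the root.
Insert Z: Z > H → go right. Place as right child of H.
Insert P: P > H → go right; P < Z → go left. Place as left child of Z.
Insert Q: Q > H → go right; Q < Z → go left; Q > P → go right. Place as right child of P.
Insert Y: Y > H → go right; Y < Z → go left; Y > P → go right; Y > Q → go right. Place as right child of Q.
Insert M: M > H → go right; M < Z → go left; M < P → go left. Place as left child of P.
Insert J: J > H → go right; J < Z → go left; J < P → go left; J < M → go left. Place as left child of M.
Insert D: D < H → go left. Place as left child of H.
Insert C: C < H → go left; C < D → go left. Place as left child of D.
Insert N: N > H → go right; N < Z → go left; N < P → go left; N > M → go right. Place as right child of M.
Insert I: I > H → go right; I < Z → go left; I < P → go left; I < M → go left; I < J → go left. Place as left child of J.

M Q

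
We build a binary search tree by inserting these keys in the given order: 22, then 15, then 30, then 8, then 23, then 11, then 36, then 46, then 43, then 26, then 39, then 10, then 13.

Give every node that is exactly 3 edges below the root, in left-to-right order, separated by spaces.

11 26 46

Insert 22: tree is empty, so 22 becomes the root.
Insert 15: 15 < 22 → go left. Place as left child of 22.
Insert 30: 30 > 22 → go right. Place as right child of 22.
Insert 8: 8 < 22 → go left; 8 < 15 → go left. Place as left child of 15.
Insert 23: 23 > 22 → go right; 23 < 30 → go left. Place as left child of 30.
Insert 11: 11 < 22 → go left; 11 < 15 → go left; 11 > 8 → go right. Place as right child of 8.
Insert 36: 36 > 22 → go right; 36 > 30 → go right. Place as right child of 30.
Insert 46: 46 > 22 → go right; 46 > 30 → go right; 46 > 36 → go right. Place as right child of 36.
Insert 43: 43 > 22 → go right; 43 > 30 → go right; 43 > 36 → go right; 43 < 46 → go left. Place as left child of 46.
Insert 26: 26 > 22 → go right; 26 < 30 → go left; 26 > 23 → go right. Place as right child of 23.
Insert 39: 39 > 22 → go right; 39 > 30 → go right; 39 > 36 → go right; 39 < 46 → go left; 39 < 43 → go left. Place as left child of 43.
Insert 10: 10 < 22 → go left; 10 < 15 → go left; 10 > 8 → go right; 10 < 11 → go left. Place as left child of 11.
Insert 13: 13 < 22 → go left; 13 < 15 → go left; 13 > 8 → go right; 13 > 11 → go right. Place as right child of 11.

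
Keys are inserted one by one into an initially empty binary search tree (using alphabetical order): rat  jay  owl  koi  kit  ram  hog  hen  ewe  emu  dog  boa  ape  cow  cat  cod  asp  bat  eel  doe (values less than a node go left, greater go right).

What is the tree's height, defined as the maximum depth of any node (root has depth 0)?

rat: root
jay: left child of rat (depth 1)
owl: right child of jay (depth 2)
koi: left child of owl (depth 3)
kit: left child of koi (depth 4)
ram: right child of owl (depth 3)
hog: left child of jay (depth 2)
hen: left child of hog (depth 3)
ewe: left child of hen (depth 4)
emu: left child of ewe (depth 5)
dog: left child of emu (depth 6)
boa: left child of dog (depth 7)
ape: left child of boa (depth 8)
cow: right child of boa (depth 8)
cat: left child of cow (depth 9)
cod: right child of cat (depth 10)
asp: right child of ape (depth 9)
bat: right child of asp (depth 10)
eel: right child of dog (depth 7)
doe: right child of cow (depth 9)

The deepest node is cod at depth 10.

10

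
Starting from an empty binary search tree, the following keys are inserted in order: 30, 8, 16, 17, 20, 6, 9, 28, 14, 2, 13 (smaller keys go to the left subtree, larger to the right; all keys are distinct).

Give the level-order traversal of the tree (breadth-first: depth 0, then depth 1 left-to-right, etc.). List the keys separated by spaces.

30: root
8: left child of 30 (depth 1)
16: right child of 8 (depth 2)
17: right child of 16 (depth 3)
20: right child of 17 (depth 4)
6: left child of 8 (depth 2)
9: left child of 16 (depth 3)
28: right child of 20 (depth 5)
14: right child of 9 (depth 4)
2: left child of 6 (depth 3)
13: left child of 14 (depth 5)

30 8 6 16 2 9 17 14 20 13 28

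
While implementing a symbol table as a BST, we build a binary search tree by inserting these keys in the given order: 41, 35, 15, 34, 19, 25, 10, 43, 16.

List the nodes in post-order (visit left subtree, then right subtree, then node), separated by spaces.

10 16 25 19 34 15 35 43 41

41: root
35: left child of 41 (depth 1)
15: left child of 35 (depth 2)
34: right child of 15 (depth 3)
19: left child of 34 (depth 4)
25: right child of 19 (depth 5)
10: left child of 15 (depth 3)
43: right child of 41 (depth 1)
16: left child of 19 (depth 5)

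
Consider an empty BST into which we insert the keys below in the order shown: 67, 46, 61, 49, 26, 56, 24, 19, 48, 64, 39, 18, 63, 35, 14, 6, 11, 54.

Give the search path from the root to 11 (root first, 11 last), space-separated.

67 46 26 24 19 18 14 6 11

Insert 67: tree is empty, so 67 becomes the root.
Insert 46: 46 < 67 → go left. Place as left child of 67.
Insert 61: 61 < 67 → go left; 61 > 46 → go right. Place as right child of 46.
Insert 49: 49 < 67 → go left; 49 > 46 → go right; 49 < 61 → go left. Place as left child of 61.
Insert 26: 26 < 67 → go left; 26 < 46 → go left. Place as left child of 46.
Insert 56: 56 < 67 → go left; 56 > 46 → go right; 56 < 61 → go left; 56 > 49 → go right. Place as right child of 49.
Insert 24: 24 < 67 → go left; 24 < 46 → go left; 24 < 26 → go left. Place as left child of 26.
Insert 19: 19 < 67 → go left; 19 < 46 → go left; 19 < 26 → go left; 19 < 24 → go left. Place as left child of 24.
Insert 48: 48 < 67 → go left; 48 > 46 → go right; 48 < 61 → go left; 48 < 49 → go left. Place as left child of 49.
Insert 64: 64 < 67 → go left; 64 > 46 → go right; 64 > 61 → go right. Place as right child of 61.
Insert 39: 39 < 67 → go left; 39 < 46 → go left; 39 > 26 → go right. Place as right child of 26.
Insert 18: 18 < 67 → go left; 18 < 46 → go left; 18 < 26 → go left; 18 < 24 → go left; 18 < 19 → go left. Place as left child of 19.
Insert 63: 63 < 67 → go left; 63 > 46 → go right; 63 > 61 → go right; 63 < 64 → go left. Place as left child of 64.
Insert 35: 35 < 67 → go left; 35 < 46 → go left; 35 > 26 → go right; 35 < 39 → go left. Place as left child of 39.
Insert 14: 14 < 67 → go left; 14 < 46 → go left; 14 < 26 → go left; 14 < 24 → go left; 14 < 19 → go left; 14 < 18 → go left. Place as left child of 18.
Insert 6: 6 < 67 → go left; 6 < 46 → go left; 6 < 26 → go left; 6 < 24 → go left; 6 < 19 → go left; 6 < 18 → go left; 6 < 14 → go left. Place as left child of 14.
Insert 11: 11 < 67 → go left; 11 < 46 → go left; 11 < 26 → go left; 11 < 24 → go left; 11 < 19 → go left; 11 < 18 → go left; 11 < 14 → go left; 11 > 6 → go right. Place as right child of 6.
Insert 54: 54 < 67 → go left; 54 > 46 → go right; 54 < 61 → go left; 54 > 49 → go right; 54 < 56 → go left. Place as left child of 56.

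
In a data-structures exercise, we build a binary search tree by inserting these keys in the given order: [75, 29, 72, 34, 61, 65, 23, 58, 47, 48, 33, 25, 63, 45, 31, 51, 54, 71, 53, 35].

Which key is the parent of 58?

Resulting structure (node: left, right):
  75: L=29, R=–
  29: L=23, R=72
  72: L=34, R=–
  34: L=33, R=61
  61: L=58, R=65
  65: L=63, R=71
  23: L=–, R=25
  58: L=47, R=–
  47: L=45, R=48
  48: L=–, R=51
  33: L=31, R=–
  25: L=–, R=–
  63: L=–, R=–
  45: L=35, R=–
  31: L=–, R=–
  51: L=–, R=54
  54: L=53, R=–
  71: L=–, R=–
  53: L=–, R=–
  35: L=–, R=–

61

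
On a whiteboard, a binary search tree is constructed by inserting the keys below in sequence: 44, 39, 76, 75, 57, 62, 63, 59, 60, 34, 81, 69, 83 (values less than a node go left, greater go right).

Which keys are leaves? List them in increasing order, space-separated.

Resulting structure (node: left, right):
  44: L=39, R=76
  39: L=34, R=–
  76: L=75, R=81
  75: L=57, R=–
  57: L=–, R=62
  62: L=59, R=63
  63: L=–, R=69
  59: L=–, R=60
  60: L=–, R=–
  34: L=–, R=–
  81: L=–, R=83
  69: L=–, R=–
  83: L=–, R=–

34 60 69 83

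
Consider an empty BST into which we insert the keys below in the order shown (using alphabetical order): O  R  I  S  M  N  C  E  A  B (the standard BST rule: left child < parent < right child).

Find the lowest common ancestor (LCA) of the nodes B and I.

Insert O: tree is empty, so O becomes the root.
Insert R: R > O → go right. Place as right child of O.
Insert I: I < O → go left. Place as left child of O.
Insert S: S > O → go right; S > R → go right. Place as right child of R.
Insert M: M < O → go left; M > I → go right. Place as right child of I.
Insert N: N < O → go left; N > I → go right; N > M → go right. Place as right child of M.
Insert C: C < O → go left; C < I → go left. Place as left child of I.
Insert E: E < O → go left; E < I → go left; E > C → go right. Place as right child of C.
Insert A: A < O → go left; A < I → go left; A < C → go left. Place as left child of C.
Insert B: B < O → go left; B < I → go left; B < C → go left; B > A → go right. Place as right child of A.

Path to B: O → I → C → A → B
Path to I: O → I
I lies on both paths and is an ancestor of the other node.

I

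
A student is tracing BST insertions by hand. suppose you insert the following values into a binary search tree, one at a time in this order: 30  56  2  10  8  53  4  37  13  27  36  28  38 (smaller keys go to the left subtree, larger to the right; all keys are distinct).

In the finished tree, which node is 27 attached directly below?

Insert 30: tree is empty, so 30 becomes the root.
Insert 56: 56 > 30 → go right. Place as right child of 30.
Insert 2: 2 < 30 → go left. Place as left child of 30.
Insert 10: 10 < 30 → go left; 10 > 2 → go right. Place as right child of 2.
Insert 8: 8 < 30 → go left; 8 > 2 → go right; 8 < 10 → go left. Place as left child of 10.
Insert 53: 53 > 30 → go right; 53 < 56 → go left. Place as left child of 56.
Insert 4: 4 < 30 → go left; 4 > 2 → go right; 4 < 10 → go left; 4 < 8 → go left. Place as left child of 8.
Insert 37: 37 > 30 → go right; 37 < 56 → go left; 37 < 53 → go left. Place as left child of 53.
Insert 13: 13 < 30 → go left; 13 > 2 → go right; 13 > 10 → go right. Place as right child of 10.
Insert 27: 27 < 30 → go left; 27 > 2 → go right; 27 > 10 → go right; 27 > 13 → go right. Place as right child of 13.
Insert 36: 36 > 30 → go right; 36 < 56 → go left; 36 < 53 → go left; 36 < 37 → go left. Place as left child of 37.
Insert 28: 28 < 30 → go left; 28 > 2 → go right; 28 > 10 → go right; 28 > 13 → go right; 28 > 27 → go right. Place as right child of 27.
Insert 38: 38 > 30 → go right; 38 < 56 → go left; 38 < 53 → go left; 38 > 37 → go right. Place as right child of 37.

13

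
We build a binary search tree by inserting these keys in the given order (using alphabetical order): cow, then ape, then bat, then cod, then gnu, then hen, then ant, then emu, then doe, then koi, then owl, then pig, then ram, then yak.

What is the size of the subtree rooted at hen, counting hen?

Insert cow: tree is empty, so cow becomes the root.
Insert ape: ape < cow → go left. Place as left child of cow.
Insert bat: bat < cow → go left; bat > ape → go right. Place as right child of ape.
Insert cod: cod < cow → go left; cod > ape → go right; cod > bat → go right. Place as right child of bat.
Insert gnu: gnu > cow → go right. Place as right child of cow.
Insert hen: hen > cow → go right; hen > gnu → go right. Place as right child of gnu.
Insert ant: ant < cow → go left; ant < ape → go left. Place as left child of ape.
Insert emu: emu > cow → go right; emu < gnu → go left. Place as left child of gnu.
Insert doe: doe > cow → go right; doe < gnu → go left; doe < emu → go left. Place as left child of emu.
Insert koi: koi > cow → go right; koi > gnu → go right; koi > hen → go right. Place as right child of hen.
Insert owl: owl > cow → go right; owl > gnu → go right; owl > hen → go right; owl > koi → go right. Place as right child of koi.
Insert pig: pig > cow → go right; pig > gnu → go right; pig > hen → go right; pig > koi → go right; pig > owl → go right. Place as right child of owl.
Insert ram: ram > cow → go right; ram > gnu → go right; ram > hen → go right; ram > koi → go right; ram > owl → go right; ram > pig → go right. Place as right child of pig.
Insert yak: yak > cow → go right; yak > gnu → go right; yak > hen → go right; yak > koi → go right; yak > owl → go right; yak > pig → go right; yak > ram → go right. Place as right child of ram.

Subtree rooted at hen contains: hen, koi, owl, pig, ram, yak — 6 nodes.

6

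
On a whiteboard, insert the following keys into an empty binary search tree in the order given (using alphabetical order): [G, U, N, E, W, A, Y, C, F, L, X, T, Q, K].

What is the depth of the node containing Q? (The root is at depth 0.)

Resulting structure (node: left, right):
  G: L=E, R=U
  U: L=N, R=W
  N: L=L, R=T
  E: L=A, R=F
  W: L=–, R=Y
  A: L=–, R=C
  Y: L=X, R=–
  C: L=–, R=–
  F: L=–, R=–
  L: L=K, R=–
  X: L=–, R=–
  T: L=Q, R=–
  Q: L=–, R=–
  K: L=–, R=–

Path to Q: G → U → N → T → Q, which is 4 edges.

4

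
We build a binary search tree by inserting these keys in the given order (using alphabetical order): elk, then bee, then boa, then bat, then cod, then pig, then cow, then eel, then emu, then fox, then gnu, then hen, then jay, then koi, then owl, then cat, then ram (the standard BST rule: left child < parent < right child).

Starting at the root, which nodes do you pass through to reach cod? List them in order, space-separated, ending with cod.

Insert elk: tree is empty, so elk becomes the root.
Insert bee: bee < elk → go left. Place as left child of elk.
Insert boa: boa < elk → go left; boa > bee → go right. Place as right child of bee.
Insert bat: bat < elk → go left; bat < bee → go left. Place as left child of bee.
Insert cod: cod < elk → go left; cod > bee → go right; cod > boa → go right. Place as right child of boa.
Insert pig: pig > elk → go right. Place as right child of elk.
Insert cow: cow < elk → go left; cow > bee → go right; cow > boa → go right; cow > cod → go right. Place as right child of cod.
Insert eel: eel < elk → go left; eel > bee → go right; eel > boa → go right; eel > cod → go right; eel > cow → go right. Place as right child of cow.
Insert emu: emu > elk → go right; emu < pig → go left. Place as left child of pig.
Insert fox: fox > elk → go right; fox < pig → go left; fox > emu → go right. Place as right child of emu.
Insert gnu: gnu > elk → go right; gnu < pig → go left; gnu > emu → go right; gnu > fox → go right. Place as right child of fox.
Insert hen: hen > elk → go right; hen < pig → go left; hen > emu → go right; hen > fox → go right; hen > gnu → go right. Place as right child of gnu.
Insert jay: jay > elk → go right; jay < pig → go left; jay > emu → go right; jay > fox → go right; jay > gnu → go right; jay > hen → go right. Place as right child of hen.
Insert koi: koi > elk → go right; koi < pig → go left; koi > emu → go right; koi > fox → go right; koi > gnu → go right; koi > hen → go right; koi > jay → go right. Place as right child of jay.
Insert owl: owl > elk → go right; owl < pig → go left; owl > emu → go right; owl > fox → go right; owl > gnu → go right; owl > hen → go right; owl > jay → go right; owl > koi → go right. Place as right child of koi.
Insert cat: cat < elk → go left; cat > bee → go right; cat > boa → go right; cat < cod → go left. Place as left child of cod.
Insert ram: ram > elk → go right; ram > pig → go right. Place as right child of pig.

elk bee boa cod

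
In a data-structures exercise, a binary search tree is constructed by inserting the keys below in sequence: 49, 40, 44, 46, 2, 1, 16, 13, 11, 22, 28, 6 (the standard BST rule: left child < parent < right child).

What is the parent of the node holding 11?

49: root
40: left child of 49 (depth 1)
44: right child of 40 (depth 2)
46: right child of 44 (depth 3)
2: left child of 40 (depth 2)
1: left child of 2 (depth 3)
16: right child of 2 (depth 3)
13: left child of 16 (depth 4)
11: left child of 13 (depth 5)
22: right child of 16 (depth 4)
28: right child of 22 (depth 5)
6: left child of 11 (depth 6)

13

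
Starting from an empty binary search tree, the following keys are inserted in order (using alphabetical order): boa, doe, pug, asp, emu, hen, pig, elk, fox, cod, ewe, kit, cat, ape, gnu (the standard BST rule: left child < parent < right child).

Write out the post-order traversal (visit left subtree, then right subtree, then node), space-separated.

ape asp cat cod elk ewe gnu fox kit pig hen emu pug doe boa

Resulting structure (node: left, right):
  boa: L=asp, R=doe
  doe: L=cod, R=pug
  pug: L=emu, R=–
  asp: L=ape, R=–
  emu: L=elk, R=hen
  hen: L=fox, R=pig
  pig: L=kit, R=–
  elk: L=–, R=–
  fox: L=ewe, R=gnu
  cod: L=cat, R=–
  ewe: L=–, R=–
  kit: L=–, R=–
  cat: L=–, R=–
  ape: L=–, R=–
  gnu: L=–, R=–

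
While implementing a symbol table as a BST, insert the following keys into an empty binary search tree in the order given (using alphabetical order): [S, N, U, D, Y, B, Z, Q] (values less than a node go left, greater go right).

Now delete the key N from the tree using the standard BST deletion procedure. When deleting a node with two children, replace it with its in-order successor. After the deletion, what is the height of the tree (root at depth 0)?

S: root
N: left child of S (depth 1)
U: right child of S (depth 1)
D: left child of N (depth 2)
Y: right child of U (depth 2)
B: left child of D (depth 3)
Z: right child of Y (depth 3)
Q: right child of N (depth 2)

Delete N (two children — replace with in-order successor).
After deletion, deepest node is B at depth 3.

3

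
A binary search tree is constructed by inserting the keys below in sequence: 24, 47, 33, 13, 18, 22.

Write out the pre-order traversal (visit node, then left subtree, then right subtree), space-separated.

24: root
47: right child of 24 (depth 1)
33: left child of 47 (depth 2)
13: left child of 24 (depth 1)
18: right child of 13 (depth 2)
22: right child of 18 (depth 3)

24 13 18 22 47 33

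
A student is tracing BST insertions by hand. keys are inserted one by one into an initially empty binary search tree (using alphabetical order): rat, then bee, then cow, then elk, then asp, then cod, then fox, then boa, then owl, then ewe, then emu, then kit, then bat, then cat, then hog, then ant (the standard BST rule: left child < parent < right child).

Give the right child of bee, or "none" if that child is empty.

cow

rat: root
bee: left child of rat (depth 1)
cow: right child of bee (depth 2)
elk: right child of cow (depth 3)
asp: left child of bee (depth 2)
cod: left child of cow (depth 3)
fox: right child of elk (depth 4)
boa: left child of cod (depth 4)
owl: right child of fox (depth 5)
ewe: left child of fox (depth 5)
emu: left child of ewe (depth 6)
kit: left child of owl (depth 6)
bat: right child of asp (depth 3)
cat: right child of boa (depth 5)
hog: left child of kit (depth 7)
ant: left child of asp (depth 3)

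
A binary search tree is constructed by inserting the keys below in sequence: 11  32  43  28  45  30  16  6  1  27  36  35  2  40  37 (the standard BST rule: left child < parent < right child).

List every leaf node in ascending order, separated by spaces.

11: root
32: right child of 11 (depth 1)
43: right child of 32 (depth 2)
28: left child of 32 (depth 2)
45: right child of 43 (depth 3)
30: right child of 28 (depth 3)
16: left child of 28 (depth 3)
6: left child of 11 (depth 1)
1: left child of 6 (depth 2)
27: right child of 16 (depth 4)
36: left child of 43 (depth 3)
35: left child of 36 (depth 4)
2: right child of 1 (depth 3)
40: right child of 36 (depth 4)
37: left child of 40 (depth 5)

2 27 30 35 37 45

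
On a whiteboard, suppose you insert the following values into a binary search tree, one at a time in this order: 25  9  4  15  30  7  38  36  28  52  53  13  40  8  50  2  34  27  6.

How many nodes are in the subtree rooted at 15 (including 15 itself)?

2

25: root
9: left child of 25 (depth 1)
4: left child of 9 (depth 2)
15: right child of 9 (depth 2)
30: right child of 25 (depth 1)
7: right child of 4 (depth 3)
38: right child of 30 (depth 2)
36: left child of 38 (depth 3)
28: left child of 30 (depth 2)
52: right child of 38 (depth 3)
53: right child of 52 (depth 4)
13: left child of 15 (depth 3)
40: left child of 52 (depth 4)
8: right child of 7 (depth 4)
50: right child of 40 (depth 5)
2: left child of 4 (depth 3)
34: left child of 36 (depth 4)
27: left child of 28 (depth 3)
6: left child of 7 (depth 4)

Subtree rooted at 15 contains: 15, 13 — 2 nodes.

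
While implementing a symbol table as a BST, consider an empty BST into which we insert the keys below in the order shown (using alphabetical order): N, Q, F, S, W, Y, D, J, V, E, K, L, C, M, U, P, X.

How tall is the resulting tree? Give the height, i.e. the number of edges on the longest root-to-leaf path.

5

Insert N: tree is empty, so N becomes the root.
Insert Q: Q > N → go right. Place as right child of N.
Insert F: F < N → go left. Place as left child of N.
Insert S: S > N → go right; S > Q → go right. Place as right child of Q.
Insert W: W > N → go right; W > Q → go right; W > S → go right. Place as right child of S.
Insert Y: Y > N → go right; Y > Q → go right; Y > S → go right; Y > W → go right. Place as right child of W.
Insert D: D < N → go left; D < F → go left. Place as left child of F.
Insert J: J < N → go left; J > F → go right. Place as right child of F.
Insert V: V > N → go right; V > Q → go right; V > S → go right; V < W → go left. Place as left child of W.
Insert E: E < N → go left; E < F → go left; E > D → go right. Place as right child of D.
Insert K: K < N → go left; K > F → go right; K > J → go right. Place as right child of J.
Insert L: L < N → go left; L > F → go right; L > J → go right; L > K → go right. Place as right child of K.
Insert C: C < N → go left; C < F → go left; C < D → go left. Place as left child of D.
Insert M: M < N → go left; M > F → go right; M > J → go right; M > K → go right; M > L → go right. Place as right child of L.
Insert U: U > N → go right; U > Q → go right; U > S → go right; U < W → go left; U < V → go left. Place as left child of V.
Insert P: P > N → go right; P < Q → go left. Place as left child of Q.
Insert X: X > N → go right; X > Q → go right; X > S → go right; X > W → go right; X < Y → go left. Place as left child of Y.

The deepest node is M at depth 5.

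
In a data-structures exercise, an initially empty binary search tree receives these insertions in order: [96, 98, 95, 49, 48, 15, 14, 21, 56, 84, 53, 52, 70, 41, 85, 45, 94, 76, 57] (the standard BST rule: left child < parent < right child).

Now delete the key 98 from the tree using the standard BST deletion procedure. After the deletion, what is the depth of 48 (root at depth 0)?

Resulting structure (node: left, right):
  96: L=95, R=98
  98: L=–, R=–
  95: L=49, R=–
  49: L=48, R=56
  48: L=15, R=–
  15: L=14, R=21
  14: L=–, R=–
  21: L=–, R=41
  56: L=53, R=84
  84: L=70, R=85
  53: L=52, R=–
  52: L=–, R=–
  70: L=57, R=76
  41: L=–, R=45
  85: L=–, R=94
  45: L=–, R=–
  94: L=–, R=–
  76: L=–, R=–
  57: L=–, R=–

Delete 98 (at most one child — splice it out).
After deletion, path to 48: 96 → 95 → 49 → 48.

3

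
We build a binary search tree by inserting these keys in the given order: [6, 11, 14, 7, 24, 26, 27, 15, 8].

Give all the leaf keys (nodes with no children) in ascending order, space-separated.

6: root
11: right child of 6 (depth 1)
14: right child of 11 (depth 2)
7: left child of 11 (depth 2)
24: right child of 14 (depth 3)
26: right child of 24 (depth 4)
27: right child of 26 (depth 5)
15: left child of 24 (depth 4)
8: right child of 7 (depth 3)

8 15 27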